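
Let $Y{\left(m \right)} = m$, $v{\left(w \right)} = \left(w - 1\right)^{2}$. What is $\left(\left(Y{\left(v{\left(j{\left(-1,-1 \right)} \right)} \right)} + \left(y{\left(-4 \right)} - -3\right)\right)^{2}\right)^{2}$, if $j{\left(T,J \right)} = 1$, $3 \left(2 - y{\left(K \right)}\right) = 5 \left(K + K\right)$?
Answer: $\frac{9150625}{81} \approx 1.1297 \cdot 10^{5}$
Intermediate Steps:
$y{\left(K \right)} = 2 - \frac{10 K}{3}$ ($y{\left(K \right)} = 2 - \frac{5 \left(K + K\right)}{3} = 2 - \frac{5 \cdot 2 K}{3} = 2 - \frac{10 K}{3}$)
$v{\left(w \right)} = \left(-1 + w\right)^{2}$
$\left(\left(Y{\left(v{\left(j{\left(-1,-1 \right)} \right)} \right)} + \left(y{\left(-4 \right)} - -3\right)\right)^{2}\right)^{2} = \left(\left(\left(-1 + 1\right)^{2} + \left(\left(2 - - \frac{40}{3}\right) - -3\right)\right)^{2}\right)^{2} = \left(\left(0^{2} + \left(\left(2 + \frac{40}{3}\right) + 3\right)\right)^{2}\right)^{2} = \left(\left(0 + \left(\frac{46}{3} + 3\right)\right)^{2}\right)^{2} = \left(\left(0 + \frac{55}{3}\right)^{2}\right)^{2} = \left(\left(\frac{55}{3}\right)^{2}\right)^{2} = \left(\frac{3025}{9}\right)^{2} = \frac{9150625}{81}$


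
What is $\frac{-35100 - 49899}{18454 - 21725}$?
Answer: $\frac{84999}{3271} \approx 25.986$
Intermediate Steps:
$\frac{-35100 - 49899}{18454 - 21725} = - \frac{84999}{-3271} = \left(-84999\right) \left(- \frac{1}{3271}\right) = \frac{84999}{3271}$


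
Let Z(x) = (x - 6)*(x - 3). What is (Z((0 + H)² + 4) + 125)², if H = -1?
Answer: 15129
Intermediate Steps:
Z(x) = (-6 + x)*(-3 + x)
(Z((0 + H)² + 4) + 125)² = ((18 + ((0 - 1)² + 4)² - 9*((0 - 1)² + 4)) + 125)² = ((18 + ((-1)² + 4)² - 9*((-1)² + 4)) + 125)² = ((18 + (1 + 4)² - 9*(1 + 4)) + 125)² = ((18 + 5² - 9*5) + 125)² = ((18 + 25 - 45) + 125)² = (-2 + 125)² = 123² = 15129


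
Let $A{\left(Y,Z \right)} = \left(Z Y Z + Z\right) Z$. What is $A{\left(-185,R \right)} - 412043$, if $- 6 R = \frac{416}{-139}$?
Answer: $- \frac{29879590517291}{72511713} \approx -4.1207 \cdot 10^{5}$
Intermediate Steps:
$R = \frac{208}{417}$ ($R = - \frac{416 \frac{1}{-139}}{6} = - \frac{416 \left(- \frac{1}{139}\right)}{6} = \left(- \frac{1}{6}\right) \left(- \frac{416}{139}\right) = \frac{208}{417} \approx 0.4988$)
$A{\left(Y,Z \right)} = Z \left(Z + Y Z^{2}\right)$ ($A{\left(Y,Z \right)} = \left(Y Z Z + Z\right) Z = \left(Y Z^{2} + Z\right) Z = \left(Z + Y Z^{2}\right) Z = Z \left(Z + Y Z^{2}\right)$)
$A{\left(-185,R \right)} - 412043 = \left(\frac{208}{417}\right)^{2} \left(1 - \frac{38480}{417}\right) - 412043 = \frac{43264 \left(1 - \frac{38480}{417}\right)}{173889} - 412043 = \frac{43264}{173889} \left(- \frac{38063}{417}\right) - 412043 = - \frac{1646757632}{72511713} - 412043 = - \frac{29879590517291}{72511713}$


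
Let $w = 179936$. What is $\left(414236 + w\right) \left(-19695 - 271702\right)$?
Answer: $-173139938284$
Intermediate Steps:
$\left(414236 + w\right) \left(-19695 - 271702\right) = \left(414236 + 179936\right) \left(-19695 - 271702\right) = 594172 \left(-291397\right) = -173139938284$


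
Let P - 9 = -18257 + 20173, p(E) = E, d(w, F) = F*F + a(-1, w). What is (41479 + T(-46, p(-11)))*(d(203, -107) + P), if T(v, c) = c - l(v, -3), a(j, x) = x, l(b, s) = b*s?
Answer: 561137410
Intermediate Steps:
d(w, F) = w + F² (d(w, F) = F*F + w = F² + w = w + F²)
P = 1925 (P = 9 + (-18257 + 20173) = 9 + 1916 = 1925)
T(v, c) = c + 3*v (T(v, c) = c - v*(-3) = c - (-3)*v = c + 3*v)
(41479 + T(-46, p(-11)))*(d(203, -107) + P) = (41479 + (-11 + 3*(-46)))*((203 + (-107)²) + 1925) = (41479 + (-11 - 138))*((203 + 11449) + 1925) = (41479 - 149)*(11652 + 1925) = 41330*13577 = 561137410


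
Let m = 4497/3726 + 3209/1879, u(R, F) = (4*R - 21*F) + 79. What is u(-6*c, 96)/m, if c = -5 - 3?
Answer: -4072337910/6802199 ≈ -598.68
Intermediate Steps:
c = -8
u(R, F) = 79 - 21*F + 4*R (u(R, F) = (-21*F + 4*R) + 79 = 79 - 21*F + 4*R)
m = 6802199/2333718 (m = 4497*(1/3726) + 3209*(1/1879) = 1499/1242 + 3209/1879 = 6802199/2333718 ≈ 2.9147)
u(-6*c, 96)/m = (79 - 21*96 + 4*(-6*(-8)))/(6802199/2333718) = (79 - 2016 + 4*48)*(2333718/6802199) = (79 - 2016 + 192)*(2333718/6802199) = -1745*2333718/6802199 = -4072337910/6802199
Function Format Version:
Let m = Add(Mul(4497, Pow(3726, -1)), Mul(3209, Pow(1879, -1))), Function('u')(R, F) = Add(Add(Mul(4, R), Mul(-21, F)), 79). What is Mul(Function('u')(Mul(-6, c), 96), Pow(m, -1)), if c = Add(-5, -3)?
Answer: Rational(-4072337910, 6802199) ≈ -598.68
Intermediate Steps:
c = -8
Function('u')(R, F) = Add(79, Mul(-21, F), Mul(4, R)) (Function('u')(R, F) = Add(Add(Mul(-21, F), Mul(4, R)), 79) = Add(79, Mul(-21, F), Mul(4, R)))
m = Rational(6802199, 2333718) (m = Add(Mul(4497, Rational(1, 3726)), Mul(3209, Rational(1, 1879))) = Add(Rational(1499, 1242), Rational(3209, 1879)) = Rational(6802199, 2333718) ≈ 2.9147)
Mul(Function('u')(Mul(-6, c), 96), Pow(m, -1)) = Mul(Add(79, Mul(-21, 96), Mul(4, Mul(-6, -8))), Pow(Rational(6802199, 2333718), -1)) = Mul(Add(79, -2016, Mul(4, 48)), Rational(2333718, 6802199)) = Mul(Add(79, -2016, 192), Rational(2333718, 6802199)) = Mul(-1745, Rational(2333718, 6802199)) = Rational(-4072337910, 6802199)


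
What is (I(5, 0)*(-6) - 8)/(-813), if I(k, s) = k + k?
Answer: 68/813 ≈ 0.083641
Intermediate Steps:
I(k, s) = 2*k
(I(5, 0)*(-6) - 8)/(-813) = ((2*5)*(-6) - 8)/(-813) = (10*(-6) - 8)*(-1/813) = (-60 - 8)*(-1/813) = -68*(-1/813) = 68/813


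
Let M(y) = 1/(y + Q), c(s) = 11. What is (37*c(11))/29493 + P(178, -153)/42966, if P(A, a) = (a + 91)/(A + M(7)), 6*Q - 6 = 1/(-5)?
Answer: 15326215/1111256916 ≈ 0.013792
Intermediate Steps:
Q = 29/30 (Q = 1 + (1/6)/(-5) = 1 + (1/6)*(-1/5) = 1 - 1/30 = 29/30 ≈ 0.96667)
M(y) = 1/(29/30 + y) (M(y) = 1/(y + 29/30) = 1/(29/30 + y))
P(A, a) = (91 + a)/(30/239 + A) (P(A, a) = (a + 91)/(A + 30/(29 + 30*7)) = (91 + a)/(A + 30/(29 + 210)) = (91 + a)/(A + 30/239) = (91 + a)/(30/239 + A))
(37*c(11))/29493 + P(178, -153)/42966 = (37*11)/29493 + (239*(91 - 153)/(30 + 239*178))/42966 = 407*(1/29493) + (239*(-62)/(30 + 42542))*(1/42966) = 407/29493 + (239*(-62)/42572)*(1/42966) = 407/29493 + (239*(1/42572)*(-62))*(1/42966) = 407/29493 - 7409/21286*1/42966 = 407/29493 - 239/29502396 = 15326215/1111256916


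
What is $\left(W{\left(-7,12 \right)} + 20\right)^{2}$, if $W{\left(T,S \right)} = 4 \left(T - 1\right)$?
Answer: $144$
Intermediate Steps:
$W{\left(T,S \right)} = -4 + 4 T$ ($W{\left(T,S \right)} = 4 \left(-1 + T\right) = -4 + 4 T$)
$\left(W{\left(-7,12 \right)} + 20\right)^{2} = \left(\left(-4 + 4 \left(-7\right)\right) + 20\right)^{2} = \left(\left(-4 - 28\right) + 20\right)^{2} = \left(-32 + 20\right)^{2} = \left(-12\right)^{2} = 144$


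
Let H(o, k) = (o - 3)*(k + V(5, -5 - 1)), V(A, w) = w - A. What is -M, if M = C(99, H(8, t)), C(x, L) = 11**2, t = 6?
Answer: -121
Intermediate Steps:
H(o, k) = (-11 + k)*(-3 + o) (H(o, k) = (o - 3)*(k + ((-5 - 1) - 1*5)) = (-3 + o)*(k + (-6 - 5)) = (-3 + o)*(k - 11) = (-3 + o)*(-11 + k) = (-11 + k)*(-3 + o))
C(x, L) = 121
M = 121
-M = -1*121 = -121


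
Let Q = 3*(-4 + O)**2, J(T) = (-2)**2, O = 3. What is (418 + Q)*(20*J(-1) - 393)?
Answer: -131773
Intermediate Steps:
J(T) = 4
Q = 3 (Q = 3*(-4 + 3)**2 = 3*(-1)**2 = 3*1 = 3)
(418 + Q)*(20*J(-1) - 393) = (418 + 3)*(20*4 - 393) = 421*(80 - 393) = 421*(-313) = -131773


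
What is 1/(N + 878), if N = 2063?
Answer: 1/2941 ≈ 0.00034002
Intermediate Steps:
1/(N + 878) = 1/(2063 + 878) = 1/2941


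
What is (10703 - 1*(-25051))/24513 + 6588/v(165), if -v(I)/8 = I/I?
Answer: -13433801/16342 ≈ -822.04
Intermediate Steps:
v(I) = -8 (v(I) = -8*I/I = -8*1 = -8)
(10703 - 1*(-25051))/24513 + 6588/v(165) = (10703 - 1*(-25051))/24513 + 6588/(-8) = (10703 + 25051)*(1/24513) + 6588*(-⅛) = 35754*(1/24513) - 1647/2 = 11918/8171 - 1647/2 = -13433801/16342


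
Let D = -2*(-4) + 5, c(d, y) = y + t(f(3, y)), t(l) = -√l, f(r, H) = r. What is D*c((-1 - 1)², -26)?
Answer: -338 - 13*√3 ≈ -360.52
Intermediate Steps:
c(d, y) = y - √3
D = 13 (D = 8 + 5 = 13)
D*c((-1 - 1)², -26) = 13*(-26 - √3) = -338 - 13*√3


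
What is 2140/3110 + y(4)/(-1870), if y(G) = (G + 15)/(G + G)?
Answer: 3195531/4652560 ≈ 0.68683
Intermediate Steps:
y(G) = (15 + G)/(2*G) (y(G) = (15 + G)/((2*G)) = (15 + G)*(1/(2*G)) = (15 + G)/(2*G))
2140/3110 + y(4)/(-1870) = 2140/3110 + ((½)*(15 + 4)/4)/(-1870) = 2140*(1/3110) + ((½)*(¼)*19)*(-1/1870) = 214/311 + (19/8)*(-1/1870) = 214/311 - 19/14960 = 3195531/4652560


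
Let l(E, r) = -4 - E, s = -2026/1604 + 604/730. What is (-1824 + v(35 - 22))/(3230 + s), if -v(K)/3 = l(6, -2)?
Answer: -525157620/945390359 ≈ -0.55549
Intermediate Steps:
s = -127541/292730 (s = -2026*1/1604 + 604*(1/730) = -1013/802 + 302/365 = -127541/292730 ≈ -0.43570)
v(K) = 30 (v(K) = -3*(-4 - 1*6) = -3*(-4 - 6) = -3*(-10) = 30)
(-1824 + v(35 - 22))/(3230 + s) = (-1824 + 30)/(3230 - 127541/292730) = -1794/945390359/292730 = -1794*292730/945390359 = -525157620/945390359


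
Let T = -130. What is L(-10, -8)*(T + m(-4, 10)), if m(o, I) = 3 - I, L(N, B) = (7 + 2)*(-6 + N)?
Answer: 19728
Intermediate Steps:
L(N, B) = -54 + 9*N (L(N, B) = 9*(-6 + N) = -54 + 9*N)
L(-10, -8)*(T + m(-4, 10)) = (-54 + 9*(-10))*(-130 + (3 - 1*10)) = (-54 - 90)*(-130 + (3 - 10)) = -144*(-130 - 7) = -144*(-137) = 19728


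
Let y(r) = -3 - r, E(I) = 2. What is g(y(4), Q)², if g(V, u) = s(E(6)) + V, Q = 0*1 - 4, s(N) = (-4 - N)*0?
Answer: 49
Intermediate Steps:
s(N) = 0
Q = -4 (Q = 0 - 4 = -4)
g(V, u) = V (g(V, u) = 0 + V = V)
g(y(4), Q)² = (-3 - 1*4)² = (-3 - 4)² = (-7)² = 49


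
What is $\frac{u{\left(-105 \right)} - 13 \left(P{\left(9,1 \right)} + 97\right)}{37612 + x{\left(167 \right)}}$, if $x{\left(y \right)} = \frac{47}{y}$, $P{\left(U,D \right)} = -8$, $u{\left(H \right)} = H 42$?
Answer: $- \frac{929689}{6281251} \approx -0.14801$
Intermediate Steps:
$u{\left(H \right)} = 42 H$
$\frac{u{\left(-105 \right)} - 13 \left(P{\left(9,1 \right)} + 97\right)}{37612 + x{\left(167 \right)}} = \frac{42 \left(-105\right) - 13 \left(-8 + 97\right)}{37612 + \frac{47}{167}} = \frac{-4410 - 1157}{37612 + 47 \cdot \frac{1}{167}} = \frac{-4410 - 1157}{37612 + \frac{47}{167}} = - \frac{5567}{\frac{6281251}{167}} = \left(-5567\right) \frac{167}{6281251} = - \frac{929689}{6281251}$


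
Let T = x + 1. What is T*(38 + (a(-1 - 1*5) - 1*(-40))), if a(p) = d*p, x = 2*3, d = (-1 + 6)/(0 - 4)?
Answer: 1197/2 ≈ 598.50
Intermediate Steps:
d = -5/4 (d = 5/(-4) = 5*(-¼) = -5/4 ≈ -1.2500)
x = 6
a(p) = -5*p/4
T = 7 (T = 6 + 1 = 7)
T*(38 + (a(-1 - 1*5) - 1*(-40))) = 7*(38 + (-5*(-1 - 1*5)/4 - 1*(-40))) = 7*(38 + (-5*(-1 - 5)/4 + 40)) = 7*(38 + (-5/4*(-6) + 40)) = 7*(38 + (15/2 + 40)) = 7*(38 + 95/2) = 7*(171/2) = 1197/2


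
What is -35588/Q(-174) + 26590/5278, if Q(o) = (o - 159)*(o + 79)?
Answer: 326670593/83484765 ≈ 3.9129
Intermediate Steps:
Q(o) = (-159 + o)*(79 + o)
-35588/Q(-174) + 26590/5278 = -35588/(-12561 + (-174)**2 - 80*(-174)) + 26590/5278 = -35588/(-12561 + 30276 + 13920) + 26590*(1/5278) = -35588/31635 + 13295/2639 = 326670593/83484765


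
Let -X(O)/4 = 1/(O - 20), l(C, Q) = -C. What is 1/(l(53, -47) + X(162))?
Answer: -71/3765 ≈ -0.018858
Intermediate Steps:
X(O) = -4/(-20 + O) (X(O) = -4/(O - 20) = -4/(-20 + O))
1/(l(53, -47) + X(162)) = 1/(-1*53 - 4/(-20 + 162)) = 1/(-53 - 4/142) = 1/(-53 - 4*1/142) = 1/(-53 - 2/71) = 1/(-3765/71) = -71/3765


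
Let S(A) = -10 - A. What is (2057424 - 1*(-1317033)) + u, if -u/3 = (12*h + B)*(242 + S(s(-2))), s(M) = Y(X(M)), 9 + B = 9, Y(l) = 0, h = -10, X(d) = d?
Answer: 3457977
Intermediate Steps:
B = 0 (B = -9 + 9 = 0)
s(M) = 0
u = 83520 (u = -3*(12*(-10) + 0)*(242 + (-10 - 1*0)) = -3*(-120 + 0)*(242 + (-10 + 0)) = -(-360)*(242 - 10) = -(-360)*232 = -3*(-27840) = 83520)
(2057424 - 1*(-1317033)) + u = (2057424 - 1*(-1317033)) + 83520 = (2057424 + 1317033) + 83520 = 3374457 + 83520 = 3457977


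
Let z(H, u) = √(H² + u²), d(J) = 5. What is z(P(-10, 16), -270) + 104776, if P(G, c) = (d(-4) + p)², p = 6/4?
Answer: 104776 + √1194961/4 ≈ 1.0505e+5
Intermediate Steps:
p = 3/2 (p = 6*(¼) = 3/2 ≈ 1.5000)
P(G, c) = 169/4 (P(G, c) = (5 + 3/2)² = (13/2)² = 169/4)
z(P(-10, 16), -270) + 104776 = √((169/4)² + (-270)²) + 104776 = √(28561/16 + 72900) + 104776 = √(1194961/16) + 104776 = √1194961/4 + 104776 = 104776 + √1194961/4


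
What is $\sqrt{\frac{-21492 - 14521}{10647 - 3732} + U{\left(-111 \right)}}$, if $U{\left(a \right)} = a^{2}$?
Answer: $\frac{\sqrt{588906999330}}{6915} \approx 110.98$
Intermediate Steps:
$\sqrt{\frac{-21492 - 14521}{10647 - 3732} + U{\left(-111 \right)}} = \sqrt{\frac{-21492 - 14521}{10647 - 3732} + \left(-111\right)^{2}} = \sqrt{- \frac{36013}{6915} + 12321} = \sqrt{\frac{85163702}{6915}} = \frac{\sqrt{588906999330}}{6915}$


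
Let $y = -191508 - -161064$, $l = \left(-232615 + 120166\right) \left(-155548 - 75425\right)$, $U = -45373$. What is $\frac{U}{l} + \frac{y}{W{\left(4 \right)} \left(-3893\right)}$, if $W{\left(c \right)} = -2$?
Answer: $- \frac{395356355390783}{101111654440161} \approx -3.9101$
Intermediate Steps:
$l = 25972682877$ ($l = \left(-112449\right) \left(-230973\right) = 25972682877$)
$y = -30444$ ($y = -191508 + 161064 = -30444$)
$\frac{U}{l} + \frac{y}{W{\left(4 \right)} \left(-3893\right)} = - \frac{45373}{25972682877} - \frac{30444}{\left(-2\right) \left(-3893\right)} = \left(-45373\right) \frac{1}{25972682877} - \frac{30444}{7786} = - \frac{45373}{25972682877} - \frac{15222}{3893} = - \frac{395356355390783}{101111654440161}$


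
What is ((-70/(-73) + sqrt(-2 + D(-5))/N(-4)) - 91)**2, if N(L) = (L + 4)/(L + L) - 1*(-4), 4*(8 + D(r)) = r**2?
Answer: 2764997121/341056 - 6573*I*sqrt(15)/292 ≈ 8107.2 - 87.182*I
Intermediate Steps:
D(r) = -8 + r**2/4
N(L) = 4 + (4 + L)/(2*L) (N(L) = (4 + L)/((2*L)) + 4 = (4 + L)*(1/(2*L)) + 4 = (4 + L)/(2*L) + 4 = 4 + (4 + L)/(2*L))
((-70/(-73) + sqrt(-2 + D(-5))/N(-4)) - 91)**2 = ((-70/(-73) + sqrt(-2 + (-8 + (1/4)*(-5)**2))/(9/2 + 2/(-4))) - 91)**2 = ((-70*(-1/73) + sqrt(-2 + (-8 + (1/4)*25))/(9/2 + 2*(-1/4))) - 91)**2 = ((70/73 + sqrt(-2 + (-8 + 25/4))/(9/2 - 1/2)) - 91)**2 = ((70/73 + sqrt(-2 - 7/4)/4) - 91)**2 = ((70/73 + sqrt(-15/4)*(1/4)) - 91)**2 = ((70/73 + (I*sqrt(15)/2)*(1/4)) - 91)**2 = ((70/73 + I*sqrt(15)/8) - 91)**2 = (-6573/73 + I*sqrt(15)/8)**2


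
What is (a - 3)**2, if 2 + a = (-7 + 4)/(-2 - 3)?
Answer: 484/25 ≈ 19.360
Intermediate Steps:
a = -7/5 (a = -2 + (-7 + 4)/(-2 - 3) = -2 - 3/(-5) = -2 - 3*(-1/5) = -2 + 3/5 = -7/5 ≈ -1.4000)
(a - 3)**2 = (-7/5 - 3)**2 = (-22/5)**2 = 484/25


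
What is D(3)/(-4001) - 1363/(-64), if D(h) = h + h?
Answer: 5452979/256064 ≈ 21.295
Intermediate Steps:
D(h) = 2*h
D(3)/(-4001) - 1363/(-64) = (2*3)/(-4001) - 1363/(-64) = 6*(-1/4001) - 1363*(-1/64) = -6/4001 + 1363/64 = 5452979/256064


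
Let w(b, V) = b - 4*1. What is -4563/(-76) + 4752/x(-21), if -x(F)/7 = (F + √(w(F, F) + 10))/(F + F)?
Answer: 27*(-76707*I + 169*√15)/(76*(√15 + 21*I)) ≈ -1253.0 - 242.16*I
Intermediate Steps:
w(b, V) = -4 + b (w(b, V) = b - 4 = -4 + b)
x(F) = -7*(F + √(6 + F))/(2*F) (x(F) = -7*(F + √((-4 + F) + 10))/(F + F) = -7*(F + √(6 + F))/(2*F))
-4563/(-76) + 4752/x(-21) = -4563/(-76) + 4752/(((7/2)*(-1*(-21) - √(6 - 21))/(-21))) = -4563*(-1/76) + 4752/(((7/2)*(-1/21)*(21 - √(-15)))) = 4563/76 + 4752/(((7/2)*(-1/21)*(21 - I*√15))) = 4563/76 + 4752/(-7/2 + I*√15/6)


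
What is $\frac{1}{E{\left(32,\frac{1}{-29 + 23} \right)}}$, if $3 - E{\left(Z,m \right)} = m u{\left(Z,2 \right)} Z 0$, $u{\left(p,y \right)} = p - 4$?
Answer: $\frac{1}{3} \approx 0.33333$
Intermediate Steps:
$u{\left(p,y \right)} = -4 + p$
$E{\left(Z,m \right)} = 3$ ($E{\left(Z,m \right)} = 3 - m \left(-4 + Z\right) Z 0 = 3 - m \left(-4 + Z\right) 0 = 3 - 0 = 3 + 0 = 3$)
$\frac{1}{E{\left(32,\frac{1}{-29 + 23} \right)}} = \frac{1}{3}$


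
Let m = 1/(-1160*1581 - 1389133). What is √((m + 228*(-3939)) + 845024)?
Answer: 5*I*√22051512645308489/3223093 ≈ 230.36*I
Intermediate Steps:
m = -1/3223093 (m = 1/(-1833960 - 1389133) = 1/(-3223093) = -1/3223093 ≈ -3.1026e-7)
√((m + 228*(-3939)) + 845024) = √((-1/3223093 + 228*(-3939)) + 845024) = √((-1/3223093 - 898092) + 845024) = √(-2894634038557/3223093 + 845024) = √(-171043099325/3223093) = 5*I*√22051512645308489/3223093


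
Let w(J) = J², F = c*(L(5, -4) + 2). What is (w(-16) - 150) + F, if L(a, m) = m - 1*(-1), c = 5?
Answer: 101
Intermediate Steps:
L(a, m) = 1 + m (L(a, m) = m + 1 = 1 + m)
F = -5 (F = 5*((1 - 4) + 2) = 5*(-3 + 2) = 5*(-1) = -5)
(w(-16) - 150) + F = ((-16)² - 150) - 5 = (256 - 150) - 5 = 106 - 5 = 101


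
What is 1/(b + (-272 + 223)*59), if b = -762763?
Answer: -1/765654 ≈ -1.3061e-6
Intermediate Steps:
1/(b + (-272 + 223)*59) = 1/(-762763 + (-272 + 223)*59) = 1/(-762763 - 49*59) = 1/(-762763 - 2891) = 1/(-765654) = -1/765654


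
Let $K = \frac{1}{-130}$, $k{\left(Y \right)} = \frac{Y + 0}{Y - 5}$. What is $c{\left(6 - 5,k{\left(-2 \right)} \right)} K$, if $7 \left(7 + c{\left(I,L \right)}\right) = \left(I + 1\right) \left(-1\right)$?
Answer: $\frac{51}{910} \approx 0.056044$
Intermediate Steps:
$k{\left(Y \right)} = \frac{Y}{-5 + Y}$
$c{\left(I,L \right)} = - \frac{50}{7} - \frac{I}{7}$ ($c{\left(I,L \right)} = -7 + \frac{\left(I + 1\right) \left(-1\right)}{7} = -7 + \frac{\left(1 + I\right) \left(-1\right)}{7} = -7 + \frac{-1 - I}{7} = -7 - \left(\frac{1}{7} + \frac{I}{7}\right) = - \frac{50}{7} - \frac{I}{7}$)
$K = - \frac{1}{130} \approx -0.0076923$
$c{\left(6 - 5,k{\left(-2 \right)} \right)} K = \left(- \frac{50}{7} - \frac{6 - 5}{7}\right) \left(- \frac{1}{130}\right) = \left(- \frac{50}{7} - \frac{1}{7}\right) \left(- \frac{1}{130}\right) = \left(- \frac{51}{7}\right) \left(- \frac{1}{130}\right) = \frac{51}{910}$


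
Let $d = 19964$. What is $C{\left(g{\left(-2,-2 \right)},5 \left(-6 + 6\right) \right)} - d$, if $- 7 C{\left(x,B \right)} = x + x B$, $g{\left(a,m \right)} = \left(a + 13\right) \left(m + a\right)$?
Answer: $- \frac{139704}{7} \approx -19958.0$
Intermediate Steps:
$g{\left(a,m \right)} = \left(13 + a\right) \left(a + m\right)$
$C{\left(x,B \right)} = - \frac{x}{7} - \frac{B x}{7}$ ($C{\left(x,B \right)} = - \frac{x + x B}{7} = - \frac{x + B x}{7} = - \frac{x}{7} - \frac{B x}{7}$)
$C{\left(g{\left(-2,-2 \right)},5 \left(-6 + 6\right) \right)} - d = - \frac{\left(\left(-2\right)^{2} + 13 \left(-2\right) + 13 \left(-2\right) - -4\right) \left(1 + 5 \left(-6 + 6\right)\right)}{7} - 19964 = - \frac{\left(4 - 26 - 26 + 4\right) \left(1 + 5 \cdot 0\right)}{7} - 19964 = \left(- \frac{1}{7}\right) \left(-44\right) \left(1 + 0\right) - 19964 = \left(- \frac{1}{7}\right) \left(-44\right) 1 - 19964 = \frac{44}{7} - 19964 = - \frac{139704}{7}$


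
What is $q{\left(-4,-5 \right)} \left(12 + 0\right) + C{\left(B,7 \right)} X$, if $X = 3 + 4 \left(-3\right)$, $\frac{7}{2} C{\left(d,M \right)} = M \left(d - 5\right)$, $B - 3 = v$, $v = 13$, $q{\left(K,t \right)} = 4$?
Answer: $-150$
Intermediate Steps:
$B = 16$ ($B = 3 + 13 = 16$)
$C{\left(d,M \right)} = \frac{2 M \left(-5 + d\right)}{7}$ ($C{\left(d,M \right)} = \frac{2 M \left(d - 5\right)}{7} = \frac{2 M \left(-5 + d\right)}{7}$)
$X = -9$ ($X = 3 - 12 = -9$)
$q{\left(-4,-5 \right)} \left(12 + 0\right) + C{\left(B,7 \right)} X = 4 \left(12 + 0\right) + \frac{2}{7} \cdot 7 \left(-5 + 16\right) \left(-9\right) = 4 \cdot 12 + \frac{2}{7} \cdot 7 \cdot 11 \left(-9\right) = 48 + 22 \left(-9\right) = 48 - 198 = -150$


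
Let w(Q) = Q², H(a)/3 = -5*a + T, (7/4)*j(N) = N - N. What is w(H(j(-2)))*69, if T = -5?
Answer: 15525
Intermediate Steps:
j(N) = 0 (j(N) = 4*(N - N)/7 = (4/7)*0 = 0)
H(a) = -15 - 15*a (H(a) = 3*(-5*a - 5) = 3*(-5 - 5*a) = -15 - 15*a)
w(H(j(-2)))*69 = (-15 - 15*0)²*69 = (-15 + 0)²*69 = (-15)²*69 = 225*69 = 15525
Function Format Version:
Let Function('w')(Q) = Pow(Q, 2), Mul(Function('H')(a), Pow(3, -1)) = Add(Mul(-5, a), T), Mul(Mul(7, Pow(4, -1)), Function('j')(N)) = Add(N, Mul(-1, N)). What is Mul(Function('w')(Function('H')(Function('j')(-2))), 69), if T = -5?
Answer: 15525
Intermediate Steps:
Function('j')(N) = 0 (Function('j')(N) = Mul(Rational(4, 7), Add(N, Mul(-1, N))) = Mul(Rational(4, 7), 0) = 0)
Function('H')(a) = Add(-15, Mul(-15, a)) (Function('H')(a) = Mul(3, Add(Mul(-5, a), -5)) = Mul(3, Add(-5, Mul(-5, a))) = Add(-15, Mul(-15, a)))
Mul(Function('w')(Function('H')(Function('j')(-2))), 69) = Mul(Pow(Add(-15, Mul(-15, 0)), 2), 69) = Mul(Pow(Add(-15, 0), 2), 69) = Mul(Pow(-15, 2), 69) = Mul(225, 69) = 15525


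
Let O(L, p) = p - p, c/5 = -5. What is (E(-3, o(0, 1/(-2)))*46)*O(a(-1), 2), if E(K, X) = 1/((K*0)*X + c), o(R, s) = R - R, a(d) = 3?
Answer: 0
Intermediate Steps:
c = -25 (c = 5*(-5) = -25)
O(L, p) = 0
o(R, s) = 0
E(K, X) = -1/25 (E(K, X) = 1/((K*0)*X - 25) = 1/(0*X - 25) = 1/(0 - 25) = 1/(-25) = -1/25)
(E(-3, o(0, 1/(-2)))*46)*O(a(-1), 2) = -1/25*46*0 = -46/25*0 = 0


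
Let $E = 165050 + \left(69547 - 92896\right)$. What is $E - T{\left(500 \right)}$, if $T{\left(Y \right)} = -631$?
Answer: $142332$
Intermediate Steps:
$E = 141701$ ($E = 165050 + \left(69547 - 92896\right) = 165050 - 23349 = 141701$)
$E - T{\left(500 \right)} = 141701 - -631 = 141701 + 631 = 142332$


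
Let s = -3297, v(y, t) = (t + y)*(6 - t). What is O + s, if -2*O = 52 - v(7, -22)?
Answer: -3533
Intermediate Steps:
v(y, t) = (6 - t)*(t + y)
O = -236 (O = -(52 - (-1*(-22)² + 6*(-22) + 6*7 - 1*(-22)*7))/2 = -(52 - (-1*484 - 132 + 42 + 154))/2 = -(52 - (-484 - 132 + 42 + 154))/2 = -(52 - 1*(-420))/2 = -(52 + 420)/2 = -½*472 = -236)
O + s = -236 - 3297 = -3533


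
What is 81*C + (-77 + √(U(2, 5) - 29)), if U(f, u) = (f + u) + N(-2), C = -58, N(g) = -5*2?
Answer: -4775 + 4*I*√2 ≈ -4775.0 + 5.6569*I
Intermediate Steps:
N(g) = -10
U(f, u) = -10 + f + u (U(f, u) = (f + u) - 10 = -10 + f + u)
81*C + (-77 + √(U(2, 5) - 29)) = 81*(-58) + (-77 + √((-10 + 2 + 5) - 29)) = -4698 + (-77 + √(-3 - 29)) = -4698 + (-77 + √(-32)) = -4698 + (-77 + 4*I*√2) = -4775 + 4*I*√2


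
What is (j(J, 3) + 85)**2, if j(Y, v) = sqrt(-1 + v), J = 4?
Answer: (85 + sqrt(2))**2 ≈ 7467.4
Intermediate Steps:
(j(J, 3) + 85)**2 = (sqrt(-1 + 3) + 85)**2 = (sqrt(2) + 85)**2 = (85 + sqrt(2))**2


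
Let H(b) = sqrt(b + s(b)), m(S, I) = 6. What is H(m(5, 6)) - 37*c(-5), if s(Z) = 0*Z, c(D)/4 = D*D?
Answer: -3700 + sqrt(6) ≈ -3697.6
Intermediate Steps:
c(D) = 4*D**2 (c(D) = 4*(D*D) = 4*D**2)
s(Z) = 0
H(b) = sqrt(b) (H(b) = sqrt(b + 0) = sqrt(b))
H(m(5, 6)) - 37*c(-5) = sqrt(6) - 148*(-5)**2 = sqrt(6) - 148*25 = sqrt(6) - 37*100 = sqrt(6) - 3700 = -3700 + sqrt(6)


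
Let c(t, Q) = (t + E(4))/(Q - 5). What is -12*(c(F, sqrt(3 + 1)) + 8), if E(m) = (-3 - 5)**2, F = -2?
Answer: 152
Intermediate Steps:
E(m) = 64 (E(m) = (-8)**2 = 64)
c(t, Q) = (64 + t)/(-5 + Q) (c(t, Q) = (t + 64)/(Q - 5) = (64 + t)/(-5 + Q))
-12*(c(F, sqrt(3 + 1)) + 8) = -12*((64 - 2)/(-5 + sqrt(3 + 1)) + 8) = -12*(62/(-5 + sqrt(4)) + 8) = -12*(62/(-5 + 2) + 8) = -12*(62/(-3) + 8) = -12*(-1/3*62 + 8) = -12*(-62/3 + 8) = -12*(-38/3) = 152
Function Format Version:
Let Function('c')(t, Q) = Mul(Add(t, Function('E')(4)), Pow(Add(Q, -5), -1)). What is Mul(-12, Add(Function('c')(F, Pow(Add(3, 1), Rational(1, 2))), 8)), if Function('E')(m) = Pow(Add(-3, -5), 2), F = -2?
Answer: 152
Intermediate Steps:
Function('E')(m) = 64 (Function('E')(m) = Pow(-8, 2) = 64)
Function('c')(t, Q) = Mul(Pow(Add(-5, Q), -1), Add(64, t)) (Function('c')(t, Q) = Mul(Add(t, 64), Pow(Add(Q, -5), -1)) = Mul(Add(64, t), Pow(Add(-5, Q), -1)) = Mul(Pow(Add(-5, Q), -1), Add(64, t)))
Mul(-12, Add(Function('c')(F, Pow(Add(3, 1), Rational(1, 2))), 8)) = Mul(-12, Add(Mul(Pow(Add(-5, Pow(Add(3, 1), Rational(1, 2))), -1), Add(64, -2)), 8)) = Mul(-12, Add(Mul(Pow(Add(-5, Pow(4, Rational(1, 2))), -1), 62), 8)) = Mul(-12, Add(Mul(Pow(Add(-5, 2), -1), 62), 8)) = Mul(-12, Add(Mul(Pow(-3, -1), 62), 8)) = Mul(-12, Add(Mul(Rational(-1, 3), 62), 8)) = Mul(-12, Add(Rational(-62, 3), 8)) = Mul(-12, Rational(-38, 3)) = 152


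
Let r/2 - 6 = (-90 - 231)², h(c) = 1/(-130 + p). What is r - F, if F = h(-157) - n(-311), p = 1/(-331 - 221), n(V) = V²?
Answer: 21730307767/71761 ≈ 3.0282e+5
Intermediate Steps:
p = -1/552 (p = 1/(-552) = -1/552 ≈ -0.0018116)
h(c) = -552/71761 (h(c) = 1/(-130 - 1/552) = 1/(-71761/552) = -552/71761)
r = 206094 (r = 12 + 2*(-90 - 231)² = 12 + 2*(-321)² = 12 + 2*103041 = 12 + 206082 = 206094)
F = -6940796233/71761 (F = -552/71761 - 1*(-311)² = -552/71761 - 1*96721 = -552/71761 - 96721 = -6940796233/71761 ≈ -96721.)
r - F = 206094 - 1*(-6940796233/71761) = 206094 + 6940796233/71761 = 21730307767/71761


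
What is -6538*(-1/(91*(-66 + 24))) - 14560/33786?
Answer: -3292157/1537263 ≈ -2.1416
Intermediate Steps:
-6538*(-1/(91*(-66 + 24))) - 14560/33786 = -6538/((-91*(-42))) - 14560*1/33786 = -6538/3822 - 7280/16893 = -6538*1/3822 - 7280/16893 = -467/273 - 7280/16893 = -3292157/1537263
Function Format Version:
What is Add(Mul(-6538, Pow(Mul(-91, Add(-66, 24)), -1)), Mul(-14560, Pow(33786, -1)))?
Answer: Rational(-3292157, 1537263) ≈ -2.1416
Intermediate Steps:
Add(Mul(-6538, Pow(Mul(-91, Add(-66, 24)), -1)), Mul(-14560, Pow(33786, -1))) = Add(Mul(-6538, Pow(Mul(-91, -42), -1)), Mul(-14560, Rational(1, 33786))) = Add(Mul(-6538, Pow(3822, -1)), Rational(-7280, 16893)) = Add(Mul(-6538, Rational(1, 3822)), Rational(-7280, 16893)) = Add(Rational(-467, 273), Rational(-7280, 16893)) = Rational(-3292157, 1537263)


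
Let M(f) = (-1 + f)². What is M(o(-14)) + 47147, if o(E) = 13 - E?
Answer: 47823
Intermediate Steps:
M(o(-14)) + 47147 = (-1 + (13 - 1*(-14)))² + 47147 = (-1 + (13 + 14))² + 47147 = (-1 + 27)² + 47147 = 26² + 47147 = 676 + 47147 = 47823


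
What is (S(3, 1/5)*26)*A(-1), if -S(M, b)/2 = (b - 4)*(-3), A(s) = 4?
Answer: -11856/5 ≈ -2371.2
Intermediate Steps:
S(M, b) = -24 + 6*b (S(M, b) = -2*(b - 4)*(-3) = -2*(-4 + b)*(-3) = -2*(12 - 3*b) = -24 + 6*b)
(S(3, 1/5)*26)*A(-1) = ((-24 + 6/5)*26)*4 = -114/5*26*4 = -2964/5*4 = -11856/5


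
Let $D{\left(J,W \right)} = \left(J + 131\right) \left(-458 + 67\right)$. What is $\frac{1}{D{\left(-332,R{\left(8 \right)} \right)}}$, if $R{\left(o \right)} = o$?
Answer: $\frac{1}{78591} \approx 1.2724 \cdot 10^{-5}$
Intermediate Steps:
$D{\left(J,W \right)} = -51221 - 391 J$ ($D{\left(J,W \right)} = \left(131 + J\right) \left(-391\right) = -51221 - 391 J$)
$\frac{1}{D{\left(-332,R{\left(8 \right)} \right)}} = \frac{1}{-51221 - -129812} = \frac{1}{-51221 + 129812} = \frac{1}{78591}$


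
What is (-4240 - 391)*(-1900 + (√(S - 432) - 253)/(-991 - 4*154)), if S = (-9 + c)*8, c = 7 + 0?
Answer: 14138660657/1607 + 37048*I*√7/1607 ≈ 8.7982e+6 + 60.996*I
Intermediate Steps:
c = 7
S = -16 (S = (-9 + 7)*8 = -2*8 = -16)
(-4240 - 391)*(-1900 + (√(S - 432) - 253)/(-991 - 4*154)) = (-4240 - 391)*(-1900 + (√(-16 - 432) - 253)/(-991 - 4*154)) = -4631*(-1900 + (√(-448) - 253)/(-991 - 616)) = -4631*(-1900 + (8*I*√7 - 253)/(-1607)) = -4631*(-1900 + (-253 + 8*I*√7)*(-1/1607)) = -4631*(-1900 + (253/1607 - 8*I*√7/1607)) = -4631*(-3053047/1607 - 8*I*√7/1607) = 14138660657/1607 + 37048*I*√7/1607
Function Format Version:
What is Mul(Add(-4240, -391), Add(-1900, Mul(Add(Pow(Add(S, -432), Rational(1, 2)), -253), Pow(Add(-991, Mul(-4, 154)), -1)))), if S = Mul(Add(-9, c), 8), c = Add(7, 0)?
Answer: Add(Rational(14138660657, 1607), Mul(Rational(37048, 1607), I, Pow(7, Rational(1, 2)))) ≈ Add(8.7982e+6, Mul(60.996, I))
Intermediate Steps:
c = 7
S = -16 (S = Mul(Add(-9, 7), 8) = Mul(-2, 8) = -16)
Mul(Add(-4240, -391), Add(-1900, Mul(Add(Pow(Add(S, -432), Rational(1, 2)), -253), Pow(Add(-991, Mul(-4, 154)), -1)))) = Mul(Add(-4240, -391), Add(-1900, Mul(Add(Pow(Add(-16, -432), Rational(1, 2)), -253), Pow(Add(-991, Mul(-4, 154)), -1)))) = Mul(-4631, Add(-1900, Mul(Add(Pow(-448, Rational(1, 2)), -253), Pow(Add(-991, -616), -1)))) = Mul(-4631, Add(-1900, Mul(Add(Mul(8, I, Pow(7, Rational(1, 2))), -253), Pow(-1607, -1)))) = Mul(-4631, Add(-1900, Mul(Add(-253, Mul(8, I, Pow(7, Rational(1, 2)))), Rational(-1, 1607)))) = Mul(-4631, Add(-1900, Add(Rational(253, 1607), Mul(Rational(-8, 1607), I, Pow(7, Rational(1, 2)))))) = Mul(-4631, Add(Rational(-3053047, 1607), Mul(Rational(-8, 1607), I, Pow(7, Rational(1, 2))))) = Add(Rational(14138660657, 1607), Mul(Rational(37048, 1607), I, Pow(7, Rational(1, 2))))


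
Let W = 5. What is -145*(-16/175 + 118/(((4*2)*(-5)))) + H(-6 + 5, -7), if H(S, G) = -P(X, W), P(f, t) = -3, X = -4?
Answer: 62161/140 ≈ 444.01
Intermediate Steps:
H(S, G) = 3 (H(S, G) = -1*(-3) = 3)
-145*(-16/175 + 118/(((4*2)*(-5)))) + H(-6 + 5, -7) = -145*(-16/175 + 118/(((4*2)*(-5)))) + 3 = -145*(-16*1/175 + 118/((8*(-5)))) + 3 = -145*(-16/175 + 118/(-40)) + 3 = -145*(-16/175 + 118*(-1/40)) + 3 = -145*(-16/175 - 59/20) + 3 = -145*(-2129/700) + 3 = 61741/140 + 3 = 62161/140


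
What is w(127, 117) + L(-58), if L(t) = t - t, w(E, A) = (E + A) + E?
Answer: 371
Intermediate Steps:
w(E, A) = A + 2*E (w(E, A) = (A + E) + E = A + 2*E)
L(t) = 0
w(127, 117) + L(-58) = (117 + 2*127) + 0 = (117 + 254) + 0 = 371 + 0 = 371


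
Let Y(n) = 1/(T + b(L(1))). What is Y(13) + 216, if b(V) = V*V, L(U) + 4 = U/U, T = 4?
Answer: 2809/13 ≈ 216.08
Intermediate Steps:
L(U) = -3 (L(U) = -4 + U/U = -4 + 1 = -3)
b(V) = V²
Y(n) = 1/13 (Y(n) = 1/(4 + (-3)²) = 1/(4 + 9) = 1/13)
Y(13) + 216 = 1/13 + 216 = 2809/13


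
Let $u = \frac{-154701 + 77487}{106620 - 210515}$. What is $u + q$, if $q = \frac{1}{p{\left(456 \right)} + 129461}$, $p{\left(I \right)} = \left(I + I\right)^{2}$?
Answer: $\frac{14843717353}{19972878695} \approx 0.74319$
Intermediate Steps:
$p{\left(I \right)} = 4 I^{2}$ ($p{\left(I \right)} = \left(2 I\right)^{2} = 4 I^{2}$)
$q = \frac{1}{961205}$ ($q = \frac{1}{4 \cdot 456^{2} + 129461} = \frac{1}{4 \cdot 207936 + 129461} = \frac{1}{831744 + 129461} = \frac{1}{961205} \approx 1.0404 \cdot 10^{-6}$)
$u = \frac{77214}{103895}$ ($u = - \frac{77214}{-103895} = \left(-77214\right) \left(- \frac{1}{103895}\right) = \frac{77214}{103895} \approx 0.74319$)
$u + q = \frac{77214}{103895} + \frac{1}{961205} = \frac{14843717353}{19972878695}$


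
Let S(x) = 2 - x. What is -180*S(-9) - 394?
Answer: -2374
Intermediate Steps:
-180*S(-9) - 394 = -180*(2 - 1*(-9)) - 394 = -180*(2 + 9) - 394 = -180*11 - 394 = -1980 - 394 = -2374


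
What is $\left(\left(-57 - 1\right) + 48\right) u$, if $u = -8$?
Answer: $80$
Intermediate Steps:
$\left(\left(-57 - 1\right) + 48\right) u = \left(\left(-57 - 1\right) + 48\right) \left(-8\right) = \left(-58 + 48\right) \left(-8\right) = \left(-10\right) \left(-8\right) = 80$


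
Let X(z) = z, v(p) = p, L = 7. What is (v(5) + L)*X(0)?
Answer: 0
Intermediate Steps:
(v(5) + L)*X(0) = (5 + 7)*0 = 12*0 = 0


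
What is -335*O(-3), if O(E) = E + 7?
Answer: -1340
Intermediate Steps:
O(E) = 7 + E
-335*O(-3) = -335*(7 - 3) = -335*4 = -1340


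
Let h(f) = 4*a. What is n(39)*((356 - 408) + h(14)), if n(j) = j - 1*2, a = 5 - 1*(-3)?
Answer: -740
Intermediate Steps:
a = 8 (a = 5 + 3 = 8)
h(f) = 32 (h(f) = 4*8 = 32)
n(j) = -2 + j (n(j) = j - 2 = -2 + j)
n(39)*((356 - 408) + h(14)) = (-2 + 39)*((356 - 408) + 32) = 37*(-52 + 32) = 37*(-20) = -740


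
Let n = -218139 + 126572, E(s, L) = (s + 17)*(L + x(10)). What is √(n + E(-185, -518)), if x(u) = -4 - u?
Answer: I*√2191 ≈ 46.808*I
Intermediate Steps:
E(s, L) = (-14 + L)*(17 + s) (E(s, L) = (s + 17)*(L + (-4 - 1*10)) = (17 + s)*(L + (-4 - 10)) = (17 + s)*(L - 14) = (17 + s)*(-14 + L) = (-14 + L)*(17 + s))
n = -91567
√(n + E(-185, -518)) = √(-91567 + (-238 - 14*(-185) + 17*(-518) - 518*(-185))) = √(-91567 + (-238 + 2590 - 8806 + 95830)) = √(-91567 + 89376) = √(-2191) = I*√2191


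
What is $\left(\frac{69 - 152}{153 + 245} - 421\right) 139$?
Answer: $- \frac{23302099}{398} \approx -58548.0$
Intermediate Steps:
$\left(\frac{69 - 152}{153 + 245} - 421\right) 139 = \left(- \frac{83}{398} - 421\right) 139 = \left(- \frac{167641}{398}\right) 139 = - \frac{23302099}{398}$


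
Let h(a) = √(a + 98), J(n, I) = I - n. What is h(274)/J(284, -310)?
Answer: -√93/297 ≈ -0.032470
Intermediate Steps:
h(a) = √(98 + a)
h(274)/J(284, -310) = √(98 + 274)/(-310 - 1*284) = √372/(-310 - 284) = (2*√93)/(-594) = (2*√93)*(-1/594) = -√93/297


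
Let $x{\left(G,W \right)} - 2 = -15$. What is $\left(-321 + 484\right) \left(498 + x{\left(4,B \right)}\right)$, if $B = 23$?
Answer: $79055$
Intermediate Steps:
$x{\left(G,W \right)} = -13$ ($x{\left(G,W \right)} = 2 - 15 = -13$)
$\left(-321 + 484\right) \left(498 + x{\left(4,B \right)}\right) = \left(-321 + 484\right) \left(498 - 13\right) = 163 \cdot 485 = 79055$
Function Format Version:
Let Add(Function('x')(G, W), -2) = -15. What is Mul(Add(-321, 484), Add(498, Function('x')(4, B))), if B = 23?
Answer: 79055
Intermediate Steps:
Function('x')(G, W) = -13 (Function('x')(G, W) = Add(2, -15) = -13)
Mul(Add(-321, 484), Add(498, Function('x')(4, B))) = Mul(Add(-321, 484), Add(498, -13)) = Mul(163, 485) = 79055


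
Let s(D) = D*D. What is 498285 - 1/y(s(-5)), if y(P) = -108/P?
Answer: 53814805/108 ≈ 4.9829e+5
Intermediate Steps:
s(D) = D²
498285 - 1/y(s(-5)) = 498285 - 1/((-108/((-5)²))) = 498285 - 1/((-108/25)) = 498285 - 1/((-108*1/25)) = 498285 - 1/(-108/25) = 498285 - 1*(-25/108) = 498285 + 25/108 = 53814805/108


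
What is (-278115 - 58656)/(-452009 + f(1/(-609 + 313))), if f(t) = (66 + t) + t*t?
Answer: 9835509312/13199146061 ≈ 0.74516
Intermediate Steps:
f(t) = 66 + t + t**2 (f(t) = (66 + t) + t**2 = 66 + t + t**2)
(-278115 - 58656)/(-452009 + f(1/(-609 + 313))) = (-278115 - 58656)/(-452009 + (66 + 1/(-609 + 313) + (1/(-609 + 313))**2)) = -336771/(-452009 + (66 + 1/(-296) + (1/(-296))**2)) = -336771/(-452009 + (66 - 1/296 + (-1/296)**2)) = -336771/(-452009 + (66 - 1/296 + 1/87616)) = -336771/(-452009 + 5782361/87616) = -336771/(-39597438183/87616) = -336771*(-87616/39597438183) = 9835509312/13199146061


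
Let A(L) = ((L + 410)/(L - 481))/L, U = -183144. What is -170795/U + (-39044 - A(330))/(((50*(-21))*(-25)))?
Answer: -2215195030397/3992653665000 ≈ -0.55482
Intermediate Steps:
A(L) = (410 + L)/(L*(-481 + L)) (A(L) = ((410 + L)/(-481 + L))/L = (410 + L)/(L*(-481 + L)))
-170795/U + (-39044 - A(330))/(((50*(-21))*(-25))) = -170795/(-183144) + (-39044 - (410 + 330)/(330*(-481 + 330)))/(((50*(-21))*(-25))) = -170795*(-1/183144) + (-39044 - 740/(330*(-151)))/((-1050*(-25))) = 170795/183144 + (-39044 - (-1)*740/(330*151))/26250 = 170795/183144 + (-39044 - 1*(-74/4983))*(1/26250) = 170795/183144 + (-39044 + 74/4983)*(1/26250) = 170795/183144 - 194556178/4983*1/26250 = 170795/183144 - 97278089/65401875 = -2215195030397/3992653665000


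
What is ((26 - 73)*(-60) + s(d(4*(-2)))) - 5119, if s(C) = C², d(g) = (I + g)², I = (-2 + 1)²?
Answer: 102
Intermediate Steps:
I = 1 (I = (-1)² = 1)
d(g) = (1 + g)²
((26 - 73)*(-60) + s(d(4*(-2)))) - 5119 = ((26 - 73)*(-60) + ((1 + 4*(-2))²)²) - 5119 = (-47*(-60) + ((1 - 8)²)²) - 5119 = (2820 + ((-7)²)²) - 5119 = (2820 + 49²) - 5119 = (2820 + 2401) - 5119 = 5221 - 5119 = 102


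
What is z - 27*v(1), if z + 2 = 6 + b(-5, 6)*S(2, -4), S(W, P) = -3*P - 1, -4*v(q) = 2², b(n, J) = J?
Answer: 97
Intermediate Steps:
v(q) = -1 (v(q) = -¼*2² = -¼*4 = -1)
S(W, P) = -1 - 3*P
z = 70 (z = -2 + (6 + 6*(-1 - 3*(-4))) = -2 + (6 + 6*(-1 + 12)) = -2 + (6 + 6*11) = -2 + (6 + 66) = -2 + 72 = 70)
z - 27*v(1) = 70 - 27*(-1) = 70 + 27 = 97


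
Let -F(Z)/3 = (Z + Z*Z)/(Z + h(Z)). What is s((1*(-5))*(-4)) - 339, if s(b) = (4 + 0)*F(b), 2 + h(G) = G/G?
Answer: -11481/19 ≈ -604.26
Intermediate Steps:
h(G) = -1 (h(G) = -2 + G/G = -2 + 1 = -1)
F(Z) = -3*(Z + Z²)/(-1 + Z) (F(Z) = -3*(Z + Z*Z)/(Z - 1) = -3*(Z + Z²)/(-1 + Z))
s(b) = -12*b*(1 + b)/(-1 + b) (s(b) = (4 + 0)*(-3*b*(1 + b)/(-1 + b)) = 4*(-3*b*(1 + b)/(-1 + b)) = -12*b*(1 + b)/(-1 + b))
s((1*(-5))*(-4)) - 339 = -12*(1*(-5))*(-4)*(1 + (1*(-5))*(-4))/(-1 + (1*(-5))*(-4)) - 339 = -12*(-5*(-4))*(1 - 5*(-4))/(-1 - 5*(-4)) - 339 = -12*20*(1 + 20)/(-1 + 20) - 339 = -12*20*21/19 - 339 = -12*20*1/19*21 - 339 = -5040/19 - 339 = -11481/19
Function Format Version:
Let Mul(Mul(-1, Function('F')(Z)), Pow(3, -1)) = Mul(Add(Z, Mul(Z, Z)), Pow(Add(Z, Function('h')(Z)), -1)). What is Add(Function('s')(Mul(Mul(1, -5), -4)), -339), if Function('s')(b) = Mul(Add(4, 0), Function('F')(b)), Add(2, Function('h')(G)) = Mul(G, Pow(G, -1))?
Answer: Rational(-11481, 19) ≈ -604.26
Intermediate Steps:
Function('h')(G) = -1 (Function('h')(G) = Add(-2, Mul(G, Pow(G, -1))) = Add(-2, 1) = -1)
Function('F')(Z) = Mul(-3, Pow(Add(-1, Z), -1), Add(Z, Pow(Z, 2))) (Function('F')(Z) = Mul(-3, Mul(Add(Z, Mul(Z, Z)), Pow(Add(Z, -1), -1))) = Mul(-3, Mul(Add(Z, Pow(Z, 2)), Pow(Add(-1, Z), -1))) = Mul(-3, Mul(Pow(Add(-1, Z), -1), Add(Z, Pow(Z, 2)))) = Mul(-3, Pow(Add(-1, Z), -1), Add(Z, Pow(Z, 2))))
Function('s')(b) = Mul(-12, b, Pow(Add(-1, b), -1), Add(1, b)) (Function('s')(b) = Mul(Add(4, 0), Mul(-3, b, Pow(Add(-1, b), -1), Add(1, b))) = Mul(4, Mul(-3, b, Pow(Add(-1, b), -1), Add(1, b))) = Mul(-12, b, Pow(Add(-1, b), -1), Add(1, b)))
Add(Function('s')(Mul(Mul(1, -5), -4)), -339) = Add(Mul(-12, Mul(Mul(1, -5), -4), Pow(Add(-1, Mul(Mul(1, -5), -4)), -1), Add(1, Mul(Mul(1, -5), -4))), -339) = Add(Mul(-12, Mul(-5, -4), Pow(Add(-1, Mul(-5, -4)), -1), Add(1, Mul(-5, -4))), -339) = Add(Mul(-12, 20, Pow(Add(-1, 20), -1), Add(1, 20)), -339) = Add(Mul(-12, 20, Pow(19, -1), 21), -339) = Add(Mul(-12, 20, Rational(1, 19), 21), -339) = Add(Rational(-5040, 19), -339) = Rational(-11481, 19)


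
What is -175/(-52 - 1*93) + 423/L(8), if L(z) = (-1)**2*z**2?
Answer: 14507/1856 ≈ 7.8163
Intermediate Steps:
L(z) = z**2 (L(z) = 1*z**2 = z**2)
-175/(-52 - 1*93) + 423/L(8) = -175/(-52 - 1*93) + 423/(8**2) = -175/(-52 - 93) + 423/64 = -175/(-145) + 423*(1/64) = -175*(-1/145) + 423/64 = 35/29 + 423/64 = 14507/1856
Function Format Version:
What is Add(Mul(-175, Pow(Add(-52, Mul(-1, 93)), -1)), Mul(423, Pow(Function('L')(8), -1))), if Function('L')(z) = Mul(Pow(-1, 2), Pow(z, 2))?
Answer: Rational(14507, 1856) ≈ 7.8163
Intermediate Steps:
Function('L')(z) = Pow(z, 2) (Function('L')(z) = Mul(1, Pow(z, 2)) = Pow(z, 2))
Add(Mul(-175, Pow(Add(-52, Mul(-1, 93)), -1)), Mul(423, Pow(Function('L')(8), -1))) = Add(Mul(-175, Pow(Add(-52, Mul(-1, 93)), -1)), Mul(423, Pow(Pow(8, 2), -1))) = Add(Mul(-175, Pow(Add(-52, -93), -1)), Mul(423, Pow(64, -1))) = Add(Mul(-175, Pow(-145, -1)), Mul(423, Rational(1, 64))) = Add(Mul(-175, Rational(-1, 145)), Rational(423, 64)) = Add(Rational(35, 29), Rational(423, 64)) = Rational(14507, 1856)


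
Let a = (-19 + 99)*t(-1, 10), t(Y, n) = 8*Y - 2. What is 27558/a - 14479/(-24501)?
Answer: -331807679/9800400 ≈ -33.857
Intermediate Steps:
t(Y, n) = -2 + 8*Y
a = -800 (a = (-19 + 99)*(-2 + 8*(-1)) = 80*(-2 - 8) = 80*(-10) = -800)
27558/a - 14479/(-24501) = 27558/(-800) - 14479/(-24501) = 27558*(-1/800) - 14479*(-1/24501) = -13779/400 + 14479/24501 = -331807679/9800400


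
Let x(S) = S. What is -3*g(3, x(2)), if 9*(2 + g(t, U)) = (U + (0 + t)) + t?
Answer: 10/3 ≈ 3.3333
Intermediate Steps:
g(t, U) = -2 + U/9 + 2*t/9 (g(t, U) = -2 + ((U + (0 + t)) + t)/9 = -2 + ((U + t) + t)/9 = -2 + (U + 2*t)/9 = -2 + (U/9 + 2*t/9) = -2 + U/9 + 2*t/9)
-3*g(3, x(2)) = -3*(-2 + (1/9)*2 + (2/9)*3) = -3*(-2 + 2/9 + 2/3) = -3*(-10/9) = 10/3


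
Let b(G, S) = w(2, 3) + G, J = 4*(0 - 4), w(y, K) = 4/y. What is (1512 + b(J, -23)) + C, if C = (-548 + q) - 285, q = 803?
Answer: 1468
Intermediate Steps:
J = -16 (J = 4*(-4) = -16)
C = -30 (C = (-548 + 803) - 285 = 255 - 285 = -30)
b(G, S) = 2 + G (b(G, S) = 4/2 + G = 4*(1/2) + G = 2 + G)
(1512 + b(J, -23)) + C = (1512 + (2 - 16)) - 30 = (1512 - 14) - 30 = 1498 - 30 = 1468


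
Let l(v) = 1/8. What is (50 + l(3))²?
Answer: 160801/64 ≈ 2512.5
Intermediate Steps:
l(v) = ⅛
(50 + l(3))² = (50 + ⅛)² = (401/8)² = 160801/64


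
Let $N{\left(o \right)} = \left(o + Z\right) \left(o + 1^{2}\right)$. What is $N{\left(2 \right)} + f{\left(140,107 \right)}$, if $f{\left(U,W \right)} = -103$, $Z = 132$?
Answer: $299$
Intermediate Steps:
$N{\left(o \right)} = \left(1 + o\right) \left(132 + o\right)$ ($N{\left(o \right)} = \left(o + 132\right) \left(o + 1^{2}\right) = \left(132 + o\right) \left(o + 1\right) = \left(132 + o\right) \left(1 + o\right) = \left(1 + o\right) \left(132 + o\right)$)
$N{\left(2 \right)} + f{\left(140,107 \right)} = \left(132 + 2^{2} + 133 \cdot 2\right) - 103 = \left(132 + 4 + 266\right) - 103 = 402 - 103 = 299$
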